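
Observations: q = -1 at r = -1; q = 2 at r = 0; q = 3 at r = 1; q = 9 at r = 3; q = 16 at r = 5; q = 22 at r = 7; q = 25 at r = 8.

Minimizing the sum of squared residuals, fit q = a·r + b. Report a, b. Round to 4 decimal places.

a = 2.9319, b = 1.2237

Compute the Gram sums: Σr·r = 149, Σr = 23, Σ1 = 7.
And Σr·q = 465, Σq = 76.
MᵀM·[a, b]ᵀ = Mᵀq becomes [[149, 23]; [23, 7]]·[a, b]ᵀ = [465, 76]ᵀ.
det = 149·7 − 23² = 514.
a = (465·7 − 23·76)/514 = 1507/514; b = (149·76 − 23·465)/514 = 629/514.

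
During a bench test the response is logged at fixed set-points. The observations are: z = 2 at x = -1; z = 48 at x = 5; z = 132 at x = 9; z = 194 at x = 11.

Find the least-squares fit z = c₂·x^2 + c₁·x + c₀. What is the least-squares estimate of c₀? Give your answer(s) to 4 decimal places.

c₀ = 2.6591

The normal system AᵀA·[c₂, c₁, c₀]ᵀ = Aᵀz is [[21828, 2184, 228]; [2184, 228, 24]; [228, 24, 4]]·[c₂, c₁, c₀]ᵀ = [35368, 3560, 376]ᵀ.
Solving the 3×3 system (Gaussian elimination) gives c₂ = 185/132, c₁ = 21/11, c₀ = 117/44.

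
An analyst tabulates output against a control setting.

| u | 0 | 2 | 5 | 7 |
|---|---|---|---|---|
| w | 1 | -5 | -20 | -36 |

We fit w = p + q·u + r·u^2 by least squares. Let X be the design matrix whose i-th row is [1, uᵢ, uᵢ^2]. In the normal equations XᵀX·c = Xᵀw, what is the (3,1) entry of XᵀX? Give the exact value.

78

Row 3 ↔ basis u^2, column 1 ↔ basis 1, so (XᵀX)_{3,1} = Σᵢ u^2 = (0)·(1) + (4)·(1) + (25)·(1) + (49)·(1) = 78.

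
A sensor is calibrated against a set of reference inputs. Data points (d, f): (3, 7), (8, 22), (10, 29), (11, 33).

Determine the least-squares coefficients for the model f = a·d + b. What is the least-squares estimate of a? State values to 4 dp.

MᵀM·[a, b]ᵀ = Mᵀf reads: 294·a + 32·b = 850;  32·a + 4·b = 91.
det = 294·4 − 32² = 152.
a = (850·4 − 32·91)/152 = 61/19; b = (294·91 − 32·850)/152 = -223/76.

a = 3.2105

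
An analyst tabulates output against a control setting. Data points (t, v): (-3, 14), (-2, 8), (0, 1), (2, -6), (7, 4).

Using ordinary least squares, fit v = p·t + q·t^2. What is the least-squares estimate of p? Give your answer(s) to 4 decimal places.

p = -3.1765

With design matrix A, AᵀA = [[66, 316]; [316, 2514]] and Aᵀv = [-42, 330]ᵀ.
det = 66·2514 − 316² = 66068.
p = ((-42)·2514 − 316·330)/66068 = -52467/16517; q = (66·330 − 316·(-42))/66068 = 8763/16517.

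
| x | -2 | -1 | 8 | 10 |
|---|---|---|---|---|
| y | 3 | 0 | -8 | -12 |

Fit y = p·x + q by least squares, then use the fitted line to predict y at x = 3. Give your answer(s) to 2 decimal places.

ŷ = -3.41

Setting ∂/∂p … = 0 gives: 169·p + 15·q = -190;  15·p + 4·q = -17.
Determinant 169·4 − 15² = 451.
p = ((-190)·4 − 15·(-17))/451 = -505/451; q = (169·(-17) − 15·(-190))/451 = -23/451.
At x = 3: ŷ = (-505/451)·(3) + (-23/451)·(1) = -1538/451.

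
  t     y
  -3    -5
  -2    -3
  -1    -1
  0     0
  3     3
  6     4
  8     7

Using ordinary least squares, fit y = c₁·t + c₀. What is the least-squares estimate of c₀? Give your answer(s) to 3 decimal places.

With design matrix A, AᵀA = [[123, 11]; [11, 7]] and Aᵀy = [111, 5]ᵀ.
Eliminating c₀: 7·(row 1) − 11·(row 2) gives 740·c₁ = 7·111 − 11·5 = 722, so c₁ = 361/370.
Then c₀ = (5 − 11·(361/370))/7 = -303/370.

c₀ = -0.819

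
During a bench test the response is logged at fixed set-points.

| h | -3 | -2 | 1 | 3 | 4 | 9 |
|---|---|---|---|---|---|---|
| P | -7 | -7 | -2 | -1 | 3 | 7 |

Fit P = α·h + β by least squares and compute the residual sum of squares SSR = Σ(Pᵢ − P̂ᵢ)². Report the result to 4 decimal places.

SSR = 5.3229

Sums needed: Σh·h = 120, Σh = 12, Σ1 = 6.
And Σh·P = 105, ΣP = -7.
So XᵀX·[α, β]ᵀ = XᵀP: [[120, 12]; [12, 6]]·[α, β]ᵀ = [105, -7]ᵀ.
det = 120·6 − 12² = 576.
α = (105·6 − 12·(-7))/576 = 119/96; β = (120·(-7) − 12·105)/576 = -175/48.
Residuals: 35/96, -7/8, 13/32, -103/96, 27/16, -49/96; SSR = 511/96.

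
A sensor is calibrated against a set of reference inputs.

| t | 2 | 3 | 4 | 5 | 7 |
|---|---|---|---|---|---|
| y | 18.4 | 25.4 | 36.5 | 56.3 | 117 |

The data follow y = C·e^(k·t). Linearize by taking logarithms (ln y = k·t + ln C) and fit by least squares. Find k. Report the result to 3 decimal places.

k = 0.375

Let Y = ln y. Fitting Y = k·t + ln C by least squares:
AᵀA = [[103.0000, 21.0000]; [21.0000, 5]], rhs = [83.4069, 18.5373]ᵀ  (here Σt = 21.0000, Σ(t)² = 103.0000, Σln y = 18.5373, Σt·ln y = 83.4069).
Slope k = (n·Σt·ln y − Σt·Σln y)/(n·Σ(t)² − (Σt)²) = (5·83.4069 − 21.0000·18.5373)/74.0000 = 0.37502; ln C = (Σln y − k·Σt)/n = 2.13237.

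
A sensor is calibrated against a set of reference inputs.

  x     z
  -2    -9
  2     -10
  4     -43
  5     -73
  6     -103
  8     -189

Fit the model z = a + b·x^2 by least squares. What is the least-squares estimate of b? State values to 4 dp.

Sums needed: Σ1 = 6, Σx^2 = 149, Σx^2·x^2 = 6305.
Right-hand side: Σz = -427, Σx^2·z = -18393.
AᵀA·[a, b]ᵀ = Aᵀz becomes [[6, 149]; [149, 6305]]·[a, b]ᵀ = [-427, -18393]ᵀ.
Eliminating b: 6305·(row 1) − 149·(row 2) gives 15629·a = 6305·(-427) − 149·(-18393) = 48322, so a = 48322/15629.
Then b = ((-18393) − 149·(48322/15629))/6305 = -46735/15629.

b = -2.9903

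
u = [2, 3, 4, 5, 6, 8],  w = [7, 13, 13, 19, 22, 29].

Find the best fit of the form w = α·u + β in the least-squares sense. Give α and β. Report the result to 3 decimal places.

Forming AᵀA = [[154, 28]; [28, 6]] and Aᵀw = [564, 103]ᵀ gives AᵀA·[α, β]ᵀ = Aᵀw.
Eliminating β: 6·(row 1) − 28·(row 2) gives 140·α = 6·564 − 28·103 = 500, so α = 25/7.
Then β = (103 − 28·(25/7))/6 = 1/2.

α = 3.571, β = 0.500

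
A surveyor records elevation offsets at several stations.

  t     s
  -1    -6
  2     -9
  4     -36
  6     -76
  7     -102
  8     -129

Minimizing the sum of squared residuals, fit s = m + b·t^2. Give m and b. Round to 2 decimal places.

Entries of MᵀM: Σ1 = 6, Σt^2 = 170, Σt^2·t^2 = 8066.
For Mᵀs: Σs = -358, Σt^2·s = -16608.
MᵀM·[m, b]ᵀ = Mᵀs becomes [[6, 170]; [170, 8066]]·[m, b]ᵀ = [-358, -16608]ᵀ.
Determinant 6·8066 − 170² = 19496.
m = ((-358)·8066 − 170·(-16608))/19496 = -16067/4874; b = (6·(-16608) − 170·(-358))/19496 = -9697/4874.

m = -3.30, b = -1.99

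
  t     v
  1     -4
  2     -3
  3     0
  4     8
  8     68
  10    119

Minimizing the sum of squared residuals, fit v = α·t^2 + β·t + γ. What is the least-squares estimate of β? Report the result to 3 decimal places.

From the data, Σt^2·t^2 = 14450, Σt^2·t = 1612, Σt^2 = 194, Σt·t = 194, Σt = 28, Σ1 = 6.
Moment sums: Σt^2·v = 16364, Σt·v = 1756, Σv = 188.
So MᵀM·[α, β, γ]ᵀ = Mᵀv: [[14450, 1612, 194]; [1612, 194, 28]; [194, 28, 6]]·[α, β, γ]ᵀ = [16364, 1756, 188]ᵀ.
Solving the 3×3 system (Gaussian elimination) gives α = 762/463, β = -10394/2315, γ = -2148/2315.

β = -4.490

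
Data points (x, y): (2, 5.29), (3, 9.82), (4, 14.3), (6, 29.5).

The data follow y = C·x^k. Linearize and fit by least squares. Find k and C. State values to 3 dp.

k = 1.548, C = 1.778

Let Y = ln y. Fitting Y = k·ln x + ln C by least squares:
Σln x = 4.9698, Σ(ln x)² = 6.8196, Σln y = 9.9949, Σln x·ln y = 13.4163.
Normal system: [[6.8196, 4.9698]; [4.9698, 4]]·[k, ln C]ᵀ = [13.4163, 9.9949]ᵀ.
Solving (det = 2.5794): k = 1.54776, ln C = 0.57570, so C = exp(0.57570) = 1.77837.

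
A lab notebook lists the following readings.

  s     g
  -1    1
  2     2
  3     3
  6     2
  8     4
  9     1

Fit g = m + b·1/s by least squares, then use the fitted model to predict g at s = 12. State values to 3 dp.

ĝ = 2.211

From the data, Σ1 = 6, Σ1/s = 17/72, Σ1/s·1/s = 7345/5184.
For Aᵀg: Σg = 13, Σ1/s·g = 35/18.
AᵀA·[m, b]ᵀ = Aᵀg becomes [[6, 17/72]; [17/72, 7345/5184]]·[m, b]ᵀ = [13, 35/18]ᵀ.
Eliminating b: (7345/5184)·(row 1) − (17/72)·(row 2) gives (43781/5184)·m = (7345/5184)·13 − (17/72)·(35/18) = 10345/576, so m = 93105/43781.
Then b = ((35/18) − (17/72)·(93105/43781))/(7345/5184) = 44568/43781.
At s = 12: ĝ = (93105/43781)·(1) + (44568/43781)·(1/12) = 96819/43781.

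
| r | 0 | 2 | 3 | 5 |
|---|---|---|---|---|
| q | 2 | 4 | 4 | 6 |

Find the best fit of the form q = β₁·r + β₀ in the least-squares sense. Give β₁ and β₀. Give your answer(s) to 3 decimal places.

β₁ = 0.769, β₀ = 2.077

Normal-equation sums: Σr·r = 38, Σr = 10, Σ1 = 4.
For Aᵀq: Σr·q = 50, Σq = 16.
So AᵀA·[β₁, β₀]ᵀ = Aᵀq: [[38, 10]; [10, 4]]·[β₁, β₀]ᵀ = [50, 16]ᵀ.
det = 38·4 − 10² = 52.
β₁ = (50·4 − 10·16)/52 = 10/13; β₀ = (38·16 − 10·50)/52 = 27/13.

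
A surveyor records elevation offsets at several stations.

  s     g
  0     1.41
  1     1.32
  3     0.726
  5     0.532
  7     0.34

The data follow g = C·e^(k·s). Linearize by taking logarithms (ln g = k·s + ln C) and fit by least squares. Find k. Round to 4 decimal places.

k = -0.2098

Linearized form: ln g = k·s + ln C. From the 5 transformed points,
AᵀA = [[84.0000, 16.0000]; [16.0000, 5]], rhs = [-11.3902, -1.4089]ᵀ  (here Σs = 16.0000, Σ(s)² = 84.0000, Σln g = -1.4089, Σs·ln g = -11.3902).
Δ = 84.0000·5 − (16.0000)² = 164.0000; k = (-11.3902·5 − 16.0000·-1.4089)/164.0000 = -0.20981, ln C = (84.0000·-1.4089 − 16.0000·-11.3902)/164.0000 = 0.38961.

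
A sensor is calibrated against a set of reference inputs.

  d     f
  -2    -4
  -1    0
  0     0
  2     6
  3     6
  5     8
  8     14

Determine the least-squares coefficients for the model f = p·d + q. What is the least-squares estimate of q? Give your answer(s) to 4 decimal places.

q = 0.6870

The normal equations are: 107·p + 15·q = 190;  15·p + 7·q = 30.
(Σd·d = 107, Σd = 15, Σ1 = 7, Σd·f = 190, Σf = 30.)
det = 107·7 − 15² = 524.
p = (190·7 − 15·30)/524 = 220/131; q = (107·30 − 15·190)/524 = 90/131.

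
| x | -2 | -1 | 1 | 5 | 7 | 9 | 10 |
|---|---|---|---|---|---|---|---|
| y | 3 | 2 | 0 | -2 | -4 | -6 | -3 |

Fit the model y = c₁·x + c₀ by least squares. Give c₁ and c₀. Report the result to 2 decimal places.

Entries of MᵀM: Σx·x = 261, Σx = 29, Σ1 = 7.
Right-hand side: Σx·y = -130, Σy = -10.
det = 261·7 − 29² = 986.
c₁ = ((-130)·7 − 29·(-10))/986 = -310/493; c₀ = (261·(-10) − 29·(-130))/986 = 20/17.

c₁ = -0.63, c₀ = 1.18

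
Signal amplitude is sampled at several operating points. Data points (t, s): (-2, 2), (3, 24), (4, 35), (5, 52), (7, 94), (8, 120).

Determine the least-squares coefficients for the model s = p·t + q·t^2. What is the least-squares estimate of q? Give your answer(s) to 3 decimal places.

Normal-equation sums: Σt·t = 167, Σt·t^2 = 1063, Σt^2·t^2 = 7475.
Moment sums: Σt·s = 2086, Σt^2·s = 14370.
AᵀA·[p, q]ᵀ = Aᵀs becomes [[167, 1063]; [1063, 7475]]·[p, q]ᵀ = [2086, 14370]ᵀ.
Determinant 167·7475 − 1063² = 118356.
p = (2086·7475 − 1063·14370)/118356 = 79385/29589; q = (167·14370 − 1063·2086)/118356 = 45593/29589.

q = 1.541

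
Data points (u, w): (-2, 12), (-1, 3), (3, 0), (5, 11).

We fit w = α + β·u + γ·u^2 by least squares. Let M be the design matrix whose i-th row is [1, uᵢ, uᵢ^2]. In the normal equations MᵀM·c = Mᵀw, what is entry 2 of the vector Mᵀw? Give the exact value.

28

Entry 2 ↔ basis u, so (Mᵀw)_{2} = Σᵢ (u)·wᵢ = (-2)·(12) + (-1)·(3) + (3)·(0) + (5)·(11) = 28.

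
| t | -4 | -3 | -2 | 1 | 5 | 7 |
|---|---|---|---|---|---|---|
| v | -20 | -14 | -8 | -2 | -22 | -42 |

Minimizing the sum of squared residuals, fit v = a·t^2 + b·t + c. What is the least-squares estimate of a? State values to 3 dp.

a = -0.926

Entries of AᵀA: Σt^2·t^2 = 3380, Σt^2·t = 370, Σt^2 = 104, Σt·t = 104, Σt = 4, Σ1 = 6.
For Aᵀv: Σt^2·v = -3088, Σt·v = -268, Σv = -108.
Normal equations: [[3380, 370, 104]; [370, 104, 4]; [104, 4, 6]]·[a, b, c]ᵀ = [-3088, -268, -108]ᵀ.
Row-reducing yields a = -48218/52077, b = 42340/52077, c = -43278/17359.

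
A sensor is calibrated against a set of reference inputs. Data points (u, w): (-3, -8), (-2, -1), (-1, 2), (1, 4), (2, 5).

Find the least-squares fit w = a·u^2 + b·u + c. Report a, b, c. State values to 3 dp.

a = -0.769, b = 1.581, c = 4.273

The normal system AᵀA·[a, b, c]ᵀ = Aᵀw is [[115, -27, 19]; [-27, 19, -3]; [19, -3, 5]]·[a, b, c]ᵀ = [-50, 38, 2]ᵀ.
Inverting the 3×3 Gram matrix, [a, b, c]ᵀ = [-237/308, 487/308, 47/11]ᵀ.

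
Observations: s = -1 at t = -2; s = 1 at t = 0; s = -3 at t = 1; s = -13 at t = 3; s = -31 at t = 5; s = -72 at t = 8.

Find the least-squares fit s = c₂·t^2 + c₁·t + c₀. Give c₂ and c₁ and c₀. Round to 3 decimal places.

Sums needed: Σt^2·t^2 = 4819, Σt^2·t = 657, Σt^2 = 103, Σt·t = 103, Σt = 15, Σ1 = 6.
Right-hand side: Σt^2·s = -5507, Σt·s = -771, Σs = -119.
Normal equations: [[4819, 657, 103]; [657, 103, 15]; [103, 15, 6]]·[c₂, c₁, c₀]ᵀ = [-5507, -771, -119]ᵀ.
Inverting the 3×3 Gram matrix, [c₂, c₁, c₀]ᵀ = [-113219/120688, -181905/120688, 2355/60344]ᵀ.

c₂ = -0.938, c₁ = -1.507, c₀ = 0.039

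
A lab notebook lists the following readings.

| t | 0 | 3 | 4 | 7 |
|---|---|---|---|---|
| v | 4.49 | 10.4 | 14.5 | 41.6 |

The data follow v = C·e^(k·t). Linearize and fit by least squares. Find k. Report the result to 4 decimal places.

k = 0.3183

Linearized form: ln v = k·t + ln C. From the 4 transformed points,
Sums: Σt = 14.0000, Σ(t)² = 74.0000, Σln v = 10.2459, Σt·ln v = 43.8187.
Normal system: [[74.0000, 14.0000]; [14.0000, 4]]·[k, ln C]ᵀ = [43.8187, 10.2459]ᵀ.
Solving (det = 100.0000): k = 0.31832, ln C = 1.44735.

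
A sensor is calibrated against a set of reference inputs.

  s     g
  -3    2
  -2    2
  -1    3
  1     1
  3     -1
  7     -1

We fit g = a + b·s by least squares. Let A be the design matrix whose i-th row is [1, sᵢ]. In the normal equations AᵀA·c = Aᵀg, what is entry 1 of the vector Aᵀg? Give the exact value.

Entry 1 ↔ basis 1, so (Aᵀg)_{1} = Σᵢ gᵢ = (1)·(2) + (1)·(2) + (1)·(3) + (1)·(1) + (1)·(-1) + (1)·(-1) = 6.

6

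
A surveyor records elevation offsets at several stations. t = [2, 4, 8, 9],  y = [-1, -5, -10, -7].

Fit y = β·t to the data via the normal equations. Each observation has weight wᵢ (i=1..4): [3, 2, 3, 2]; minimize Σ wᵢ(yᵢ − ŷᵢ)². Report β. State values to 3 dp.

β = -1.035

Entries of AᵀWA: Σwᵢ·t·t = 398.
Right-hand side: Σwᵢ·t·y = -412.
So AᵀWA·[β]ᵀ = AᵀWy: [[398]]·[β]ᵀ = [-412]ᵀ.
β = (-412)/398 = -1.03518.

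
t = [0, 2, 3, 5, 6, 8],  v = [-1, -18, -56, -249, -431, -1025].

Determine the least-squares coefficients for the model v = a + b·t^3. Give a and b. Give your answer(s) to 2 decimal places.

a = -0.93, b = -2.00

Forming XᵀX = [[6, 888]; [888, 325218]] and Xᵀv = [-1780, -650677]ᵀ gives XᵀX·[a, b]ᵀ = Xᵀv.
Δ = 6·325218 − 888² = 1162764.
a = ((-1780)·325218 − 888·(-650677))/1162764 = -90572/96897; b = (6·(-650677) − 888·(-1780))/1162764 = -129079/64598.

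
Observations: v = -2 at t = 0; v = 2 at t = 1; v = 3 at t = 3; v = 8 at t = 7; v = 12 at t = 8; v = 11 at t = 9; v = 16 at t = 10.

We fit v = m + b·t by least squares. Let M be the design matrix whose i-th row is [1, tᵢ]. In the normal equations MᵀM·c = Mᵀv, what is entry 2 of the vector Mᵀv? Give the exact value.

Entry 2 ↔ basis t, so (Mᵀv)_{2} = Σᵢ (t)·vᵢ = (0)·(-2) + (1)·(2) + (3)·(3) + (7)·(8) + (8)·(12) + (9)·(11) + (10)·(16) = 422.

422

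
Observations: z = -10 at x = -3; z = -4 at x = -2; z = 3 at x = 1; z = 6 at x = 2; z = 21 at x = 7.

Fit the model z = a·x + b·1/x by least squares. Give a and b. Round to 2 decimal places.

a = 3.02, b = -0.47

Sums needed: Σx·x = 67, Σx·1/x = 5, Σ1/x·1/x = 1439/882.
Moment sums: Σx·z = 200, Σ1/x·z = 43/3.
Eliminating b: (1439/882)·(row 1) − 5·(row 2) gives (74363/882)·a = (1439/882)·200 − 5·(43/3) = 112295/441, so a = 224590/74363.
Then b = ((43/3) − 5·(224590/74363))/(1439/882) = -34986/74363.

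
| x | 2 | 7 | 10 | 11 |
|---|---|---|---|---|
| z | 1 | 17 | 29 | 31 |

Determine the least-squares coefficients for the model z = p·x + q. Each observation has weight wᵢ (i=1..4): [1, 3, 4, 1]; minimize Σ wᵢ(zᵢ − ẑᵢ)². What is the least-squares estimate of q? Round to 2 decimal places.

q = -6.84

Compute the Gram sums: Σwᵢ·x·x = 672, Σwᵢ·x = 74, Σwᵢ·1 = 9.
For AᵀWz: Σwᵢ·x·z = 1860, Σwᵢ·z = 199.
det = 672·9 − 74² = 572.
p = (1860·9 − 74·199)/572 = 1007/286; q = (672·199 − 74·1860)/572 = -978/143.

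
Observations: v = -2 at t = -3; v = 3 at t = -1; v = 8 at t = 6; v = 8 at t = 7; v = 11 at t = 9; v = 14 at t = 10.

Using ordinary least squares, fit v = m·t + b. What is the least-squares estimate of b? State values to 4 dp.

b = 2.1835

With design matrix X, XᵀX = [[276, 28]; [28, 6]] and Xᵀv = [346, 42]ᵀ.
det = 276·6 − 28² = 872.
m = (346·6 − 28·42)/872 = 225/218; b = (276·42 − 28·346)/872 = 238/109.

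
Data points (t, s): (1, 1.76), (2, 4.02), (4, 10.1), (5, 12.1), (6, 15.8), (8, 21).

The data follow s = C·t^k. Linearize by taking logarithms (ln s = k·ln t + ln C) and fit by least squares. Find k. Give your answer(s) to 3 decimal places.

k = 1.208

Linearized form: ln s = k·ln t + ln C. From the 6 transformed points,
Over the data: Σln t = 7.5601, Σ(ln t)² = 12.5270, Σln s = 12.5669, Σln t·ln s = 19.4591.
Normal system: [[12.5270, 7.5601]; [7.5601, 6]]·[k, ln C]ᵀ = [19.4591, 12.5669]ᵀ.
Solving (det = 18.0074): k = 1.20772, ln C = 0.57274.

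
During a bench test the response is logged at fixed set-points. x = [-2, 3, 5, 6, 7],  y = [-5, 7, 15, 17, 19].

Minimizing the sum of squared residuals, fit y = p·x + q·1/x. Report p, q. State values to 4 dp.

MᵀM·[p, q]ᵀ = Mᵀy reads: 123·p + 5·q = 341;  5·p + (9907/22050)·q = 281/21.
Δ = 123·(9907/22050) − 5² = 222437/7350.
p = (341·(9907/22050) − 5·(281/21))/(222437/7350) = 1903037/667311; q = (123·(281/21) − 5·341)/(222437/7350) = -434700/222437.

p = 2.8518, q = -1.9543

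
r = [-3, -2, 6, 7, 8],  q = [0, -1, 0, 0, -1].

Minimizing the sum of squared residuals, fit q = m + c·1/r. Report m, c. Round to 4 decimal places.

m = -0.3563, c = 0.5481

Setting ∂/∂m … = 0 gives: 5·m + (-67/168)·c = -2;  (-67/168)·m + (11993/28224)·c = 3/8.
Determinant 5·(11993/28224) − (-67/168)² = 1541/784.
m = ((-2)·(11993/28224) − (-67/168)·(3/8))/(1541/784) = -295/828; c = (5·(3/8) − (-67/168)·(-2))/(1541/784) = 2534/4623.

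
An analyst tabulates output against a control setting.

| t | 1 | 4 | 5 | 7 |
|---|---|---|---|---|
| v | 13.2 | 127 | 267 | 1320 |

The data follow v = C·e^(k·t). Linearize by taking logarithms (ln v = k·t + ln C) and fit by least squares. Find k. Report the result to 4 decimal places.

Linearized form: ln v = k·t + ln C. From the 4 transformed points,
AᵀA = [[91.0000, 17.0000]; [17.0000, 4]], rhs = [100.1909, 20.1970]ᵀ  (here Σt = 17.0000, Σ(t)² = 91.0000, Σln v = 20.1970, Σt·ln v = 100.1909).
Solving (det = 75.0000): k = 0.76552, ln C = 1.79580.

k = 0.7655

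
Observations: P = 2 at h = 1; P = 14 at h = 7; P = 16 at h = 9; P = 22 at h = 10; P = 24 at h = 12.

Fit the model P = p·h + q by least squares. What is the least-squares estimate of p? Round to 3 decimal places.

p = 2.028

With design matrix X, XᵀX = [[375, 39]; [39, 5]] and XᵀP = [752, 78]ᵀ.
Determinant 375·5 − 39² = 354.
p = (752·5 − 39·78)/354 = 359/177; q = (375·78 − 39·752)/354 = -13/59.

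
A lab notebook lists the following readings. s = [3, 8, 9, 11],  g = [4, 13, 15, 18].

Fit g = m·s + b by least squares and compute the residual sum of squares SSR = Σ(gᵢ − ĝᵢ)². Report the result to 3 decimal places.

SSR = 0.158

XᵀX·[m, b]ᵀ = Xᵀg reads: 275·m + 31·b = 449;  31·m + 4·b = 50.
Eliminating b: 4·(row 1) − 31·(row 2) gives 139·m = 4·449 − 31·50 = 246, so m = 246/139.
Then b = (50 − 31·(246/139))/4 = -169/139.
Residuals: -13/139, 8/139, 40/139, -35/139; SSR = 22/139.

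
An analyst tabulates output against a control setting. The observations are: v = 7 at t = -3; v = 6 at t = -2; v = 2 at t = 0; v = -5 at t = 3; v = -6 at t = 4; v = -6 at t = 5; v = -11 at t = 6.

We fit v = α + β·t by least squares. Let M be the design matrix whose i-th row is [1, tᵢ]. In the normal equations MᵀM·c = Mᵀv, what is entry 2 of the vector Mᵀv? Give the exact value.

-168

Entry 2 ↔ basis t, so (Mᵀv)_{2} = Σᵢ (t)·vᵢ = (-3)·(7) + (-2)·(6) + (0)·(2) + (3)·(-5) + (4)·(-6) + (5)·(-6) + (6)·(-11) = -168.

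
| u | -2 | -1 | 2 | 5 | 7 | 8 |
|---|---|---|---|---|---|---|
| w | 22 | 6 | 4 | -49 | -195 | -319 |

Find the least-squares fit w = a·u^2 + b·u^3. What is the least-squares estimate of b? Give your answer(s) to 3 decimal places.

b = -1.017

MᵀM·[a, b]ᵀ = Mᵀw reads: 7155·a + 52699·b = -31086;  52699·a + 395547·b = -236488.
Eliminating b: 395547·(row 1) − 52699·(row 2) gives 52954184·a = 395547·(-31086) − 52699·(-236488) = 166707070, so a = 83353535/26477092.
Then b = ((-236488) − 52699·(83353535/26477092))/395547 = -26935263/26477092.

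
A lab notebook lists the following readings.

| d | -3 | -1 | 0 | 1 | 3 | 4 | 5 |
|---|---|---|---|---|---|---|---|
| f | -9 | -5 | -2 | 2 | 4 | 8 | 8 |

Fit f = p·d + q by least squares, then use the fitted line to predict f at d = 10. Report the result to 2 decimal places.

f̂ = 20.30

Sums needed: Σd·d = 61, Σd = 9, Σ1 = 7.
Moment sums: Σd·f = 118, Σf = 6.
So XᵀX·[p, q]ᵀ = Xᵀf: [[61, 9]; [9, 7]]·[p, q]ᵀ = [118, 6]ᵀ.
det = 61·7 − 9² = 346.
p = (118·7 − 9·6)/346 = 386/173; q = (61·6 − 9·118)/346 = -348/173.
At d = 10: f̂ = (386/173)·(10) + (-348/173)·(1) = 3512/173.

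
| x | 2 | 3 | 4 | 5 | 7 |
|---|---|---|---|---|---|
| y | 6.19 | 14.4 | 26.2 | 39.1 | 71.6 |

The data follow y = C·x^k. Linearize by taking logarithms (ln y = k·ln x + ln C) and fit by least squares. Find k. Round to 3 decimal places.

k = 1.959

With ln yᵢ as the transformed response and ln xᵢ as the regressor:
Over the data: Σln x = 6.7334, Σ(ln x)² = 9.9861, Σln y = 15.6931, Σln x·ln y = 22.9327.
Normal system: [[9.9861, 6.7334]; [6.7334, 5]]·[k, ln C]ᵀ = [22.9327, 15.6931]ᵀ.
Solving (det = 4.5917): k = 1.95903, ln C = 0.50044.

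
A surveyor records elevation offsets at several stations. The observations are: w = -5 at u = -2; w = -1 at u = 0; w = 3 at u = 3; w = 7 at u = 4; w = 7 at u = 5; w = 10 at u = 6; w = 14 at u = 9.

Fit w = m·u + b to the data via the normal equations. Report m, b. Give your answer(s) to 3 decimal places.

Entries of AᵀA: Σu·u = 171, Σu = 25, Σ1 = 7.
Moment sums: Σu·w = 268, Σw = 35.
Eliminating b: 7·(row 1) − 25·(row 2) gives 572·m = 7·268 − 25·35 = 1001, so m = 7/4.
Then b = (35 − 25·(7/4))/7 = -5/4.

m = 1.750, b = -1.250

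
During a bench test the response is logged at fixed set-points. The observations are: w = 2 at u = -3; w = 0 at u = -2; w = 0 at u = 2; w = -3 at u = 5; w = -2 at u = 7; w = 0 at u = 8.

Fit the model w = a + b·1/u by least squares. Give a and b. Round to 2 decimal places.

a = -0.45, b = -2.17

Normal-equation sums: Σ1 = 6, Σ1/u = 113/840, Σ1/u·1/u = 484849/705600.
For Mᵀw: Σw = -3, Σ1/u·w = -163/105.
Δ = 6·(484849/705600) − (113/840)² = 115853/28224.
a = ((-3)·(484849/705600) − (113/840)·(-163/105))/(115853/28224) = -261439/579265; b = (6·(-163/105) − (113/840)·(-3))/(115853/28224) = -251496/115853.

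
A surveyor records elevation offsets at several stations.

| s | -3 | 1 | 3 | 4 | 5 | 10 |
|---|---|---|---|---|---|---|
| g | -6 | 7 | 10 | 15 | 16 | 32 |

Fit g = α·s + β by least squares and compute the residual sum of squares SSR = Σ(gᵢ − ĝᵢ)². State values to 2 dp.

SSR = 5.88

Compute the Gram sums: Σs·s = 160, Σs = 20, Σ1 = 6.
For Aᵀg: Σs·g = 515, Σg = 74.
Determinant 160·6 − 20² = 560.
α = (515·6 − 20·74)/560 = 23/8; β = (160·74 − 20·515)/560 = 11/4.
Residuals: -1/8, 11/8, -11/8, 3/4, -9/8, 1/2; SSR = 47/8.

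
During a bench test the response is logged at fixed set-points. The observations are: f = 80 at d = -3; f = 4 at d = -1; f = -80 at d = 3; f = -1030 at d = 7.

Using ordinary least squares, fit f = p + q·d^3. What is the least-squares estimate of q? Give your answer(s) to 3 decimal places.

MᵀM·[p, q]ᵀ = Mᵀf reads: 4·p + 342·q = -1026;  342·p + 119108·q = -357614.
Determinant 4·119108 − 342² = 359468.
p = ((-1026)·119108 − 342·(-357614))/359468 = 24795/89867; q = (4·(-357614) − 342·(-1026))/359468 = -269891/89867.

q = -3.003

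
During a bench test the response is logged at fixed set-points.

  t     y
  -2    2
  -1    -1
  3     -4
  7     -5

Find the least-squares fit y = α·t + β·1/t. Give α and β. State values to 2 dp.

Entries of XᵀX: Σt·t = 63, Σt·1/t = 4, Σ1/t·1/t = 2437/1764.
And Σt·y = -50, Σ1/t·y = -43/21.
XᵀX·[α, β]ᵀ = Xᵀy becomes [[63, 4]; [4, 2437/1764]]·[α, β]ᵀ = [-50, -43/21]ᵀ.
Determinant 63·(2437/1764) − 4² = 1989/28.
α = ((-50)·(2437/1764) − 4·(-43/21))/(1989/28) = -107402/125307; β = (63·(-43/21) − 4·(-50))/(1989/28) = 1988/1989.

α = -0.86, β = 1.00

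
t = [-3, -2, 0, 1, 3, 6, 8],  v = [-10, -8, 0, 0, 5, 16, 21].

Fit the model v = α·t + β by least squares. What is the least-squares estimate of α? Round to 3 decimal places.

Compute the Gram sums: Σt·t = 123, Σt = 13, Σ1 = 7.
Right-hand side: Σt·v = 325, Σv = 24.
Eliminating β: 7·(row 1) − 13·(row 2) gives 692·α = 7·325 − 13·24 = 1963, so α = 1963/692.
Then β = (24 − 13·(1963/692))/7 = -1273/692.

α = 2.837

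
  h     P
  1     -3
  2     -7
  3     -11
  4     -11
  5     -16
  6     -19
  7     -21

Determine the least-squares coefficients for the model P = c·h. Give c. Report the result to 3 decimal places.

c = -3.107

The normal equations are: 140·c = -435.
(Σh·h = 140, Σh·P = -435.)
Hence c = -435 / 140 ≈ -3.10714.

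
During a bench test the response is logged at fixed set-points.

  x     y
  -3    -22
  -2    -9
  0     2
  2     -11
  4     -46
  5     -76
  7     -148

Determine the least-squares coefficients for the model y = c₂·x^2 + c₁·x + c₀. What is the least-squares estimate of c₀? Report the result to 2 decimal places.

c₀ = 2.39

With design matrix M, MᵀM = [[3395, 505, 107]; [505, 107, 13]; [107, 13, 7]] and Mᵀy = [-10166, -1538, -310]ᵀ.
Row-reducing yields c₂ = -67798/22737, c₁ = -13444/22737, c₀ = 1648/689.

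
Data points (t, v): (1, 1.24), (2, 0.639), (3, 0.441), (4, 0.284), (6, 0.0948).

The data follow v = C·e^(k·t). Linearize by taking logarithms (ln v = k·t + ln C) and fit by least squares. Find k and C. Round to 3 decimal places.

k = -0.498, C = 1.938

With ln vᵢ as the transformed response and tᵢ as the regressor:
XᵀX = [[66.0000, 16.0000]; [16.0000, 5]], rhs = [-22.3078, -4.6662]ᵀ  (here Σt = 16.0000, Σ(t)² = 66.0000, Σln v = -4.6662, Σt·ln v = -22.3078).
Solving (det = 74.0000): k = -0.49837, ln C = 0.66154, so C = exp(0.66154) = 1.93777.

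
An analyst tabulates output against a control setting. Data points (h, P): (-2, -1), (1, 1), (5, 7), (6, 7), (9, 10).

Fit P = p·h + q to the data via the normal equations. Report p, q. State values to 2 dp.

Forming XᵀX = [[147, 19]; [19, 5]] and XᵀP = [170, 24]ᵀ gives XᵀX·[p, q]ᵀ = XᵀP.
Eliminating q: 5·(row 1) − 19·(row 2) gives 374·p = 5·170 − 19·24 = 394, so p = 197/187.
Then q = (24 − 19·(197/187))/5 = 149/187.

p = 1.05, q = 0.80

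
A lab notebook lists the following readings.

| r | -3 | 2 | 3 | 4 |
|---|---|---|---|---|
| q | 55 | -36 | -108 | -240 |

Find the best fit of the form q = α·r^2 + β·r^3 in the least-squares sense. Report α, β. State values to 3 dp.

α = -2.940, β = -3.016

MᵀM·[α, β]ᵀ = Mᵀq reads: 434·α + 1056·β = -4461;  1056·α + 5618·β = -20049.
Eliminating β: 5618·(row 1) − 1056·(row 2) gives 1323076·α = 5618·(-4461) − 1056·(-20049) = -3890154, so α = -1945077/661538.
Then β = ((-20049) − 1056·(-1945077/661538))/5618 = -1995225/661538.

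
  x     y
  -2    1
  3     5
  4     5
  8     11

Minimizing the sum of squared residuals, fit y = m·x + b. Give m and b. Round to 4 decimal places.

m = 0.9754, b = 2.3300

Setting ∂/∂m … = 0 gives: 93·m + 13·b = 121;  13·m + 4·b = 22.
Eliminating b: 4·(row 1) − 13·(row 2) gives 203·m = 4·121 − 13·22 = 198, so m = 198/203.
Then b = (22 − 13·(198/203))/4 = 473/203.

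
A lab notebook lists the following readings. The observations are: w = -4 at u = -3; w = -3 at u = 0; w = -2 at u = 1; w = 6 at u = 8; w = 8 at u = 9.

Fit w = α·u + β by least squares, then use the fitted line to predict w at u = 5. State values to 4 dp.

ŵ = 3.0909

Entries of XᵀX: Σu·u = 155, Σu = 15, Σ1 = 5.
For Xᵀw: Σu·w = 130, Σw = 5.
XᵀX·[α, β]ᵀ = Xᵀw becomes [[155, 15]; [15, 5]]·[α, β]ᵀ = [130, 5]ᵀ.
Δ = 155·5 − 15² = 550.
α = (130·5 − 15·5)/550 = 23/22; β = (155·5 − 15·130)/550 = -47/22.
At u = 5: ŵ = (23/22)·(5) + (-47/22)·(1) = 34/11.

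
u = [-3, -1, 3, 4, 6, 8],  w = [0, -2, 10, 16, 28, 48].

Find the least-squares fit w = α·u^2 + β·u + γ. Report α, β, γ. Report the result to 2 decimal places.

Setting ∂/∂α … = 0 gives: 5811·α + 791·β + 135·γ = 4424;  791·α + 135·β + 17·γ = 648;  135·α + 17·β + 6·γ = 100.
(Σu^2·u^2 = 5811, Σu^2·u = 791, Σu^2 = 135, Σu·u = 135, Σu = 17, Σ1 = 6, Σu^2·w = 4424, Σu·w = 648, Σw = 100.)
Row-reducing yields α = 29857/55470, β = 717/430, γ = -4673/27735.

α = 0.54, β = 1.67, γ = -0.17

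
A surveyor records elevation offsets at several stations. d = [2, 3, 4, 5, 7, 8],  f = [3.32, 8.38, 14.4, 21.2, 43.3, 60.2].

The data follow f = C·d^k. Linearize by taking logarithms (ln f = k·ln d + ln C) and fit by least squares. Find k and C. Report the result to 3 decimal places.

Let Y = ln f. Fitting Y = k·ln d + ln C by least squares:
XᵀX = [[14.3101, 8.8128]; [8.8128, 6]], rhs = [27.6334, 16.9129]ᵀ  (here Σln d = 8.8128, Σ(ln d)² = 14.3101, Σln f = 16.9129, Σln d·ln f = 27.6334).
Δ = 14.3101·6 − (8.8128)² = 8.1947; k = (27.6334·6 − 8.8128·16.9129)/8.1947 = 2.04399, ln C = (14.3101·16.9129 − 8.8128·27.6334)/8.1947 = -0.18341, so C = exp(-0.18341) = 0.83242.

k = 2.044, C = 0.832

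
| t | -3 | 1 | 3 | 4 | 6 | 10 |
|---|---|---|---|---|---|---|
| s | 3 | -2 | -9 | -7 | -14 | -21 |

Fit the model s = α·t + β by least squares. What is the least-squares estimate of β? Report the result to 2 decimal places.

Sums needed: Σt·t = 171, Σt = 21, Σ1 = 6.
For Xᵀs: Σt·s = -360, Σs = -50.
Δ = 171·6 − 21² = 585.
α = ((-360)·6 − 21·(-50))/585 = -74/39; β = (171·(-50) − 21·(-360))/585 = -22/13.

β = -1.69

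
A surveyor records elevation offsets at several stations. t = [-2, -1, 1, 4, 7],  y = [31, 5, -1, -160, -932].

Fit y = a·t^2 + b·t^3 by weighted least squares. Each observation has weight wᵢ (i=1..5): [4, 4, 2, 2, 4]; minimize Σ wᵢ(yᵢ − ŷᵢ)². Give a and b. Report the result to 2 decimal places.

With design matrix X, XᵀWX = [[10186, 69146]; [69146, 479050]] and XᵀWy = [-187278, -1300198]ᵀ.
Eliminating b: 479050·(row 1) − 69146·(row 2) gives 98433984·a = 479050·(-187278) − 69146·(-1300198) = 187965008, so a = 1067983/559284.
Then b = ((-1300198) − 69146·(1067983/559284))/479050 = -1672115/559284.

a = 1.91, b = -2.99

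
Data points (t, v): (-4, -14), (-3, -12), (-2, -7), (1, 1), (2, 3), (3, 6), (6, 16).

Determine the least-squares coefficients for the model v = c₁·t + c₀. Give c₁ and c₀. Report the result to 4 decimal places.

c₁ = 2.9596, c₀ = -2.2684

Compute the Gram sums: Σt·t = 79, Σt = 3, Σ1 = 7.
Moment sums: Σt·v = 227, Σv = -7.
So XᵀX·[c₁, c₀]ᵀ = Xᵀv: [[79, 3]; [3, 7]]·[c₁, c₀]ᵀ = [227, -7]ᵀ.
Eliminating c₀: 7·(row 1) − 3·(row 2) gives 544·c₁ = 7·227 − 3·(-7) = 1610, so c₁ = 805/272.
Then c₀ = ((-7) − 3·(805/272))/7 = -617/272.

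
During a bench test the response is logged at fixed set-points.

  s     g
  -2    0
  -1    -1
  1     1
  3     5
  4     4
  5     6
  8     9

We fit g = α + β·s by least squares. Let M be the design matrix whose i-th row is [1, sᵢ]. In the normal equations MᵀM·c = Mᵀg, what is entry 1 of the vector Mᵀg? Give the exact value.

24

Entry 1 ↔ basis 1, so (Mᵀg)_{1} = Σᵢ gᵢ = (1)·(0) + (1)·(-1) + (1)·(1) + (1)·(5) + (1)·(4) + (1)·(6) + (1)·(9) = 24.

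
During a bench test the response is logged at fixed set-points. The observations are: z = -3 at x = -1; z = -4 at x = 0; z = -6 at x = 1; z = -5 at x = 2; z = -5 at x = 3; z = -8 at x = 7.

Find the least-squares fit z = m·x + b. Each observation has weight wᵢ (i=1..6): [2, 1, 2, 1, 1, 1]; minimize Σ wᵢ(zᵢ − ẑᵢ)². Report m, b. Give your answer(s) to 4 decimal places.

m = -0.5625, b = -4.1563

Sums needed: Σwᵢ·x·x = 66, Σwᵢ·x = 12, Σwᵢ·1 = 8.
And Σwᵢ·x·z = -87, Σwᵢ·z = -40.
So AᵀWA·[m, b]ᵀ = AᵀWz: [[66, 12]; [12, 8]]·[m, b]ᵀ = [-87, -40]ᵀ.
Eliminating b: 8·(row 1) − 12·(row 2) gives 384·m = 8·(-87) − 12·(-40) = -216, so m = -9/16.
Then b = ((-40) − 12·(-9/16))/8 = -133/32.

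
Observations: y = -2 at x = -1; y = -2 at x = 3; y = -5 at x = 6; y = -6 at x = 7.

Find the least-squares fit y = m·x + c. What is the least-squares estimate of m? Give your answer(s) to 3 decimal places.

m = -0.510

Normal-equation sums: Σx·x = 95, Σx = 15, Σ1 = 4.
For Mᵀy: Σx·y = -76, Σy = -15.
Eliminating c: 4·(row 1) − 15·(row 2) gives 155·m = 4·(-76) − 15·(-15) = -79, so m = -79/155.
Then c = ((-15) − 15·(-79/155))/4 = -57/31.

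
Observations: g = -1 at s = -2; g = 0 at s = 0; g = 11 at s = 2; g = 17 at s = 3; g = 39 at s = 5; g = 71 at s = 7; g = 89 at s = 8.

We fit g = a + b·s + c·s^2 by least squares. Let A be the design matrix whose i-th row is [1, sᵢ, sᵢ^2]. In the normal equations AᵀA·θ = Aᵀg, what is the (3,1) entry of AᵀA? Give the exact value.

155

Row 3 ↔ basis s^2, column 1 ↔ basis 1, so (AᵀA)_{3,1} = Σᵢ s^2 = (4)·(1) + (0)·(1) + (4)·(1) + (9)·(1) + (25)·(1) + (49)·(1) + (64)·(1) = 155.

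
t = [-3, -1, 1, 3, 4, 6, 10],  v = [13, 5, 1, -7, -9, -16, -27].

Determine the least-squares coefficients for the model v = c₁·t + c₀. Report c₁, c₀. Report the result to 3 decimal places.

The normal system AᵀA·[c₁, c₀]ᵀ = Aᵀv is [[172, 20]; [20, 7]]·[c₁, c₀]ᵀ = [-466, -40]ᵀ.
Determinant 172·7 − 20² = 804.
c₁ = ((-466)·7 − 20·(-40))/804 = -1231/402; c₀ = (172·(-40) − 20·(-466))/804 = 610/201.

c₁ = -3.062, c₀ = 3.035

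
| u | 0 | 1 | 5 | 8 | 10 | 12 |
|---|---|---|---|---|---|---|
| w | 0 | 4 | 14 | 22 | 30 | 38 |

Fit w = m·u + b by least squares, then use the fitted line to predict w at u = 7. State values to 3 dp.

ŵ = 21.034

From the data, Σu·u = 334, Σu = 36, Σ1 = 6.
And Σu·w = 1006, Σw = 108.
So XᵀX·[m, b]ᵀ = Xᵀw: [[334, 36]; [36, 6]]·[m, b]ᵀ = [1006, 108]ᵀ.
det = 334·6 − 36² = 708.
m = (1006·6 − 36·108)/708 = 179/59; b = (334·108 − 36·1006)/708 = -12/59.
At u = 7: ŵ = (179/59)·(7) + (-12/59)·(1) = 1241/59.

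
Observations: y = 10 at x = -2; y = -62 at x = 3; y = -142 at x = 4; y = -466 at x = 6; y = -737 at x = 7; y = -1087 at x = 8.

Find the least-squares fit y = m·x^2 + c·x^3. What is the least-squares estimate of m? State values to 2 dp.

Compute the Gram sums: Σx^2·x^2 = 8146, Σx^2·x^3 = 58586, Σx^3·x^3 = 431338.
Right-hand side: Σx^2·y = -125247, Σx^3·y = -920833.
Normal equations: [[8146, 58586]; [58586, 431338]]·[m, c]ᵀ = [-125247, -920833]ᵀ.
Eliminating c: 431338·(row 1) − 58586·(row 2) gives 81359952·m = 431338·(-125247) − 58586·(-920833) = -75868348, so m = -18967087/20339988.
Then c = ((-920833) − 58586·(-18967087/20339988))/431338 = -40846219/20339988.

m = -0.93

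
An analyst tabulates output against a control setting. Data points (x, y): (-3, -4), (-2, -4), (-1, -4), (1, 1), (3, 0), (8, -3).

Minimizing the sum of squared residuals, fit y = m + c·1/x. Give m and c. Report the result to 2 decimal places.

Entries of AᵀA: Σ1 = 6, Σ1/x = -3/8, Σ1/x·1/x = 1433/576.
Moment sums: Σy = -14, Σ1/x·y = 191/24.
Normal equations: [[6, -3/8]; [-3/8, 1433/576]]·[m, c]ᵀ = [-14, 191/24]ᵀ.
det = 6·(1433/576) − (-3/8)² = 2839/192.
m = ((-14)·(1433/576) − (-3/8)·(191/24))/(2839/192) = -1079/501; c = (6·(191/24) − (-3/8)·(-14))/(2839/192) = 480/167.

m = -2.15, c = 2.87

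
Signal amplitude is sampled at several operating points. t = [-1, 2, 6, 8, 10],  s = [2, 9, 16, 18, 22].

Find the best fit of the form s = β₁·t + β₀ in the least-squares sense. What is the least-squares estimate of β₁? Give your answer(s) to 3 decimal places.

From the data, Σt·t = 205, Σt = 25, Σ1 = 5.
Moment sums: Σt·s = 476, Σs = 67.
Eliminating β₀: 5·(row 1) − 25·(row 2) gives 400·β₁ = 5·476 − 25·67 = 705, so β₁ = 141/80.
Then β₀ = (67 − 25·(141/80))/5 = 367/80.

β₁ = 1.763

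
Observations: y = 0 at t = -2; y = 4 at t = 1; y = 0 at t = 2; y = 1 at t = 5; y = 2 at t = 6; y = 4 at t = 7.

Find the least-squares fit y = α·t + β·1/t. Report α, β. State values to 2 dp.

α = 0.31, β = 2.05

Entries of XᵀX: Σt·t = 119, Σt·1/t = 6, Σ1/t·1/t = 70039/44100.
For Xᵀy: Σt·y = 49, Σ1/t·y = 536/105.
Normal equations: [[119, 6]; [6, 70039/44100]]·[α, β]ᵀ = [49, 536/105]ᵀ.
Eliminating β: (70039/44100)·(row 1) − 6·(row 2) gives (963863/6300)·α = (70039/44100)·49 − 6·(536/105) = 297313/6300, so α = 297313/963863.
Then β = ((536/105) − 6·(297313/963863))/(70039/44100) = 1974840/963863.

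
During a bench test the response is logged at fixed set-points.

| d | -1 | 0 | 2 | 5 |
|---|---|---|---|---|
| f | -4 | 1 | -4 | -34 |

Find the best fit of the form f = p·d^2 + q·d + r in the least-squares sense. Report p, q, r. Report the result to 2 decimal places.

p = -1.70, q = 1.70, r = -0.02

From the data, Σd^2·d^2 = 642, Σd^2·d = 132, Σd^2 = 30, Σd·d = 30, Σd = 6, Σ1 = 4.
For Xᵀf: Σd^2·f = -870, Σd·f = -174, Σf = -41.
So XᵀX·[p, q, r]ᵀ = Xᵀf: [[642, 132, 30]; [132, 30, 6]; [30, 6, 4]]·[p, q, r]ᵀ = [-870, -174, -41]ᵀ.
Inverting the 3×3 Gram matrix, [p, q, r]ᵀ = [-75/44, 75/44, -1/44]ᵀ.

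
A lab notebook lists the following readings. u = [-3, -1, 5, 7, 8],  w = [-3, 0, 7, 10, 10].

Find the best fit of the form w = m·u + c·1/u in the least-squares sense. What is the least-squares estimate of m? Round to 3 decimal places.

m = 1.360

The normal equations are: 148·m + 5·c = 194;  5·m + (837649/705600)·c = 711/140.
(Σu·u = 148, Σu·1/u = 5, Σ1/u·1/u = 837649/705600, Σu·w = 194, Σ1/u·w = 711/140.)
Determinant 148·(837649/705600) − 5² = 26583013/176400.
m = (194·(837649/705600) − 5·(711/140))/(26583013/176400) = 72293353/53166026; c = (148·(711/140) − 5·194)/(26583013/176400) = -38520720/26583013.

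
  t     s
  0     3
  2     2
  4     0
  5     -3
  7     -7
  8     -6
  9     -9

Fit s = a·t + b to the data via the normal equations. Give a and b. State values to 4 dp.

a = -1.3906, b = 4.0960

The normal system XᵀX·[a, b]ᵀ = Xᵀs is [[239, 35]; [35, 7]]·[a, b]ᵀ = [-189, -20]ᵀ.
Determinant 239·7 − 35² = 448.
a = ((-189)·7 − 35·(-20))/448 = -89/64; b = (239·(-20) − 35·(-189))/448 = 1835/448.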